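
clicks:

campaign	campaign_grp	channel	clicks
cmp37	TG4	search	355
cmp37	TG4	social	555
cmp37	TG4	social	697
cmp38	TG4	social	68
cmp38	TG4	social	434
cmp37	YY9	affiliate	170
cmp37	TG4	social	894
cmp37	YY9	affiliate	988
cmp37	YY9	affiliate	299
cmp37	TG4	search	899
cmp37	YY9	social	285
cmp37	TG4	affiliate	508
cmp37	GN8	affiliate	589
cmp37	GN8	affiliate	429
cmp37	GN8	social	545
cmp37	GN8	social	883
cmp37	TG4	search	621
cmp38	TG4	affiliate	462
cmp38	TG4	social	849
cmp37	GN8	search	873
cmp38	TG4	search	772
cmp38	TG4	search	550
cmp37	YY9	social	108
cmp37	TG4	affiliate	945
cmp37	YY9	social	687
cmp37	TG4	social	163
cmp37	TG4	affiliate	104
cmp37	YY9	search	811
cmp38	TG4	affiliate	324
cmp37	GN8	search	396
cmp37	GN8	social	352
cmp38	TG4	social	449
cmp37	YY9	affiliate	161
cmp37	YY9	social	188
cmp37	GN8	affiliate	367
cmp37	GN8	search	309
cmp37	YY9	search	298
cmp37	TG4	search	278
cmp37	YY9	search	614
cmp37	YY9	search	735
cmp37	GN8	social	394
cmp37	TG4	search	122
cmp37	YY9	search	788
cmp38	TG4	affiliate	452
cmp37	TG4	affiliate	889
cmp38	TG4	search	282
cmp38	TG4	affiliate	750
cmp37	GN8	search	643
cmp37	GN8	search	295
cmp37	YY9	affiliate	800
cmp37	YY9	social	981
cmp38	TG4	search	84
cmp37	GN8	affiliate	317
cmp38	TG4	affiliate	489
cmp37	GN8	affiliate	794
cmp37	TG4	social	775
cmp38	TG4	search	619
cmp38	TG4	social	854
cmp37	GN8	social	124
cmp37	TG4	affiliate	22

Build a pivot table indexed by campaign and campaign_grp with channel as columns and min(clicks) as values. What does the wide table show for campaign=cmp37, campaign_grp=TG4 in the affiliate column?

22

Rows with campaign=cmp37, campaign_grp=TG4 and channel=affiliate: clicks values are 508, 945, 104, 889, 22.
min(508, 945, 104, 889, 22) = 22.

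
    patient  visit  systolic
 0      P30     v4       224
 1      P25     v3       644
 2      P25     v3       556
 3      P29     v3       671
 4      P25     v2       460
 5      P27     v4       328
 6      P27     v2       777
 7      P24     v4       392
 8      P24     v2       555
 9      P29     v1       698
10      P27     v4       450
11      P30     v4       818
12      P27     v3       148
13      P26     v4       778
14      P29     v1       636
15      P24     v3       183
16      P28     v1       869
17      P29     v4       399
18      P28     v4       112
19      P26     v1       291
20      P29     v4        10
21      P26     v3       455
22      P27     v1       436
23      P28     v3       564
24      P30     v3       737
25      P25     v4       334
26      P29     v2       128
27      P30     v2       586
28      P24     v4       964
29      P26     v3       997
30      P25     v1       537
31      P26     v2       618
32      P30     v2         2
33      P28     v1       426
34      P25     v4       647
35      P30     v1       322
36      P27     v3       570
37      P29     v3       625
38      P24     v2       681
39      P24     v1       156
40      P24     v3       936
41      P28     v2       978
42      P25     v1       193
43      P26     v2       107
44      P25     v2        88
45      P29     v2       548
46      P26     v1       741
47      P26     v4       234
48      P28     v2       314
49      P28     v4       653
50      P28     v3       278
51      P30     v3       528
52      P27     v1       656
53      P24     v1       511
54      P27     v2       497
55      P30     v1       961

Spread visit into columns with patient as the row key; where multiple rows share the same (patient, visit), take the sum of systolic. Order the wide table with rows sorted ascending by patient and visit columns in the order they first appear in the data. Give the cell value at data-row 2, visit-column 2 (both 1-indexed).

1200

With rows sorted ascending by patient, row 2 is patient=P25. visit columns in first-appearance order: v4, v3, v2, v1; column 2 is v3.
Long rows with patient=P25, visit=v3: 644 + 556 = 1200.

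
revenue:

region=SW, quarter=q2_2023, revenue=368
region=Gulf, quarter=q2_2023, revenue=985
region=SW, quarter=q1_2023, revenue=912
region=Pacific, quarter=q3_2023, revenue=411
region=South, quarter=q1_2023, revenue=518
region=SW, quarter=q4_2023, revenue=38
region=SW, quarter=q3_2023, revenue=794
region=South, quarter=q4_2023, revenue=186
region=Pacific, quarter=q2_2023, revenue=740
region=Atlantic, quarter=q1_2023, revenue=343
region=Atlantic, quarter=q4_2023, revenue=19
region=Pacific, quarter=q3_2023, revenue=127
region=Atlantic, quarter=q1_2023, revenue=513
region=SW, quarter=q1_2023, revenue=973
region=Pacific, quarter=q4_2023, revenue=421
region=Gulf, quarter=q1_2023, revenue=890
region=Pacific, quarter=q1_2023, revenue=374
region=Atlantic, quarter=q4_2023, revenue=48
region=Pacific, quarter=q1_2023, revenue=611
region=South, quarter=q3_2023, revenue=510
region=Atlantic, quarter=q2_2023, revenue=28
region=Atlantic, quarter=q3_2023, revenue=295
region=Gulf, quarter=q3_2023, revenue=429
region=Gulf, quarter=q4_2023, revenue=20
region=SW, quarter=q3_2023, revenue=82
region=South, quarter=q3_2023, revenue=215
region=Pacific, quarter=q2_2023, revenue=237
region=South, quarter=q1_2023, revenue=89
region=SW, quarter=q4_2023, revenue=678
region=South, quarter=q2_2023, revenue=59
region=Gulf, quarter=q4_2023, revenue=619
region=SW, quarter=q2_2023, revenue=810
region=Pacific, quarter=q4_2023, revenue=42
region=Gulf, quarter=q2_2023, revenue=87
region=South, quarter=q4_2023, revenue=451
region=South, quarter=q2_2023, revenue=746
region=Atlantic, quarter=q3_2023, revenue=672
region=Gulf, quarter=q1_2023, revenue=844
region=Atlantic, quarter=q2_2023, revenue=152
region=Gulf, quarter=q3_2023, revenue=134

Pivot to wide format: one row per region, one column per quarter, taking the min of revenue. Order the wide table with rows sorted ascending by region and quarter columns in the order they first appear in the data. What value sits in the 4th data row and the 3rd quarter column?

With rows sorted ascending by region, row 4 is region=SW. quarter columns in first-appearance order: q2_2023, q1_2023, q3_2023, q4_2023; column 3 is q3_2023.
Long rows with region=SW, quarter=q3_2023: min(794, 82) = 82.

82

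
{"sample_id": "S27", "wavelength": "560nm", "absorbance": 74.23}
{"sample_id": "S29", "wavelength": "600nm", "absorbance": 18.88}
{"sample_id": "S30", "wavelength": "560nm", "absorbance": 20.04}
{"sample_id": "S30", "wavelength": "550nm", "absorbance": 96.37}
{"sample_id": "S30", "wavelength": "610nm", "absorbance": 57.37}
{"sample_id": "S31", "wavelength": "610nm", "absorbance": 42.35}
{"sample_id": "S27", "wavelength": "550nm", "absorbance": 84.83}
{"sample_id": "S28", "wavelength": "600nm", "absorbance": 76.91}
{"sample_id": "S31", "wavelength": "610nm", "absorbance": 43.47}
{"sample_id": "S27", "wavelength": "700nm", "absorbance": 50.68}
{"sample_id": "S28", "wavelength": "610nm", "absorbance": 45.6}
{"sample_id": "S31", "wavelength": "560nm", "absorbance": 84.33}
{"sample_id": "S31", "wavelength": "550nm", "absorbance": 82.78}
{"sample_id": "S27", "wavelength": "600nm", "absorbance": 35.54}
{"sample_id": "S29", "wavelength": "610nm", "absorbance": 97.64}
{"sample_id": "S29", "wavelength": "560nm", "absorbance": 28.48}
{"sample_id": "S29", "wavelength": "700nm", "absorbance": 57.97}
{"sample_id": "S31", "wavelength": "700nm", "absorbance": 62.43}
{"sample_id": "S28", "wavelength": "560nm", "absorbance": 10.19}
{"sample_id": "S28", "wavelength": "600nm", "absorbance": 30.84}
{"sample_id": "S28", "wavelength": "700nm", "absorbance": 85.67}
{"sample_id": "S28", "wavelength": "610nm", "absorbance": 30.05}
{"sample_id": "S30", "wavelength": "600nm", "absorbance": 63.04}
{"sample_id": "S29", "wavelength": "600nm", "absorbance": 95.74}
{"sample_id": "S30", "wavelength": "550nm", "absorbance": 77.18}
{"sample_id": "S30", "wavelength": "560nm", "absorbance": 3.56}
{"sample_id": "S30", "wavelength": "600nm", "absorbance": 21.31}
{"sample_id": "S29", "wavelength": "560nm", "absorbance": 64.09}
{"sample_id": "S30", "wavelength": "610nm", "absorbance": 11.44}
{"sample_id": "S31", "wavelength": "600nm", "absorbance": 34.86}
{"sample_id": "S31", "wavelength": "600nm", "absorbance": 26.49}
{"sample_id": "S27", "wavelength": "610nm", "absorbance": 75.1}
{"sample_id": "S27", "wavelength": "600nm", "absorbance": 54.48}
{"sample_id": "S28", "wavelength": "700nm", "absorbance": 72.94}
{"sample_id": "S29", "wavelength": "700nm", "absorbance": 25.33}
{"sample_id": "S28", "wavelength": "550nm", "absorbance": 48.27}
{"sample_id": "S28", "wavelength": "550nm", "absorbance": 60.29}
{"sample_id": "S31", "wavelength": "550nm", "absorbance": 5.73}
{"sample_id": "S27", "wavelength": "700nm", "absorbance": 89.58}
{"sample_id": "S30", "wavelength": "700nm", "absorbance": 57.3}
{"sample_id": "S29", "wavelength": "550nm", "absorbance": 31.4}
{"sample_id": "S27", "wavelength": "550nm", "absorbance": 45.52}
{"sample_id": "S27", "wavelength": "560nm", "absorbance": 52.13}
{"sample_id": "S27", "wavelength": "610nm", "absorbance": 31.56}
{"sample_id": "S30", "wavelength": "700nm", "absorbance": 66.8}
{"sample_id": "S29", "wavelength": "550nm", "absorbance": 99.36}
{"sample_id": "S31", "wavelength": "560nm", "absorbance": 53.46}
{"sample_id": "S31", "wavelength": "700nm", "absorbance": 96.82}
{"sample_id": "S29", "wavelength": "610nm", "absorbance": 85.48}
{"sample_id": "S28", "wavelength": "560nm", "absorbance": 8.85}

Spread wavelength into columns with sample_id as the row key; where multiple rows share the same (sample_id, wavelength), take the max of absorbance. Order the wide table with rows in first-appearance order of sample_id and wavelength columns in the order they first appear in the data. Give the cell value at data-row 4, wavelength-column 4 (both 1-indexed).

With rows in first-appearance order of sample_id, row 4 is sample_id=S31. wavelength columns in first-appearance order: 560nm, 600nm, 550nm, 610nm, 700nm; column 4 is 610nm.
Long rows with sample_id=S31, wavelength=610nm: max(42.35, 43.47) = 43.47.

43.47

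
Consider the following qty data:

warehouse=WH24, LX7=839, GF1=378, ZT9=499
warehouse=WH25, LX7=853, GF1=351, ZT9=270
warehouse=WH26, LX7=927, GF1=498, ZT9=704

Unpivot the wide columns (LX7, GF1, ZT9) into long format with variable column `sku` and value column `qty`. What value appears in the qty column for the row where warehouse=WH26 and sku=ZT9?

Unpivoting turns each (warehouse, wide-column) pair into one long row.
The wide cell at row WH26, column ZT9 holds 704, so the long row (WH26, ZT9) has qty=704.

704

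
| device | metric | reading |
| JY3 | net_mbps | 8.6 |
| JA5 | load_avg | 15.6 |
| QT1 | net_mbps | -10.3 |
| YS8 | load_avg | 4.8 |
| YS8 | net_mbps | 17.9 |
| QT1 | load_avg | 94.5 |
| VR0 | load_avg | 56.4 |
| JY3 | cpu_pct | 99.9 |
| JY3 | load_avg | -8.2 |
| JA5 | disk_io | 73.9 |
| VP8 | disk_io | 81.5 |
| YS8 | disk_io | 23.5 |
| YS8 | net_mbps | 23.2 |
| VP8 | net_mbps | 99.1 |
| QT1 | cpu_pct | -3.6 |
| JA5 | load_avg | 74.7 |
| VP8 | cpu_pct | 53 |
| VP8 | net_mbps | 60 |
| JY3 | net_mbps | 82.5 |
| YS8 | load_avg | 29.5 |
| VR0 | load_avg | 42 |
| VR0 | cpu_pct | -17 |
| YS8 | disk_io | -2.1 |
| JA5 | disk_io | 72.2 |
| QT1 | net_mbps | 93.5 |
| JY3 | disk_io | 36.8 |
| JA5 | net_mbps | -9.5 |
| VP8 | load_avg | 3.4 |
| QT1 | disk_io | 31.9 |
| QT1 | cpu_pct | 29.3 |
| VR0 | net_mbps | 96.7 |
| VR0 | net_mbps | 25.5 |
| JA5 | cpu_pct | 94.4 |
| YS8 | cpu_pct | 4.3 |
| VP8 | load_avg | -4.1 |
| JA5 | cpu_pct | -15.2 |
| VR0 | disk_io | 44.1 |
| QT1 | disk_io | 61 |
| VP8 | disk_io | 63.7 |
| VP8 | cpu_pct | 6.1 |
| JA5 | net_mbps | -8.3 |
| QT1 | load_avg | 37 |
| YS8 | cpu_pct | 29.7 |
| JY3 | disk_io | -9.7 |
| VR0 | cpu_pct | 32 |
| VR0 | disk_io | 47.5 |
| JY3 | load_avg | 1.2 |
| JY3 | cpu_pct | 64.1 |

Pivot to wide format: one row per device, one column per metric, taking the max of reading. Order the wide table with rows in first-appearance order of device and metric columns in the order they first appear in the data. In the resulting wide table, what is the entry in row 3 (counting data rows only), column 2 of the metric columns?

94.5

With rows in first-appearance order of device, row 3 is device=QT1. metric columns in first-appearance order: net_mbps, load_avg, cpu_pct, disk_io; column 2 is load_avg.
Long rows with device=QT1, metric=load_avg: max(94.5, 37) = 94.5.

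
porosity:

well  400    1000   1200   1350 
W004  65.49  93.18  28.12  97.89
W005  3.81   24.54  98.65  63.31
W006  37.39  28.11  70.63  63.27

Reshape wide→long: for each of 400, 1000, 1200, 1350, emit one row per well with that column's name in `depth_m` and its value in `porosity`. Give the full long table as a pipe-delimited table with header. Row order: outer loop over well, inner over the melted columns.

Each (well, column) pair becomes one row: 3 × 4 = 12 rows.
For example, (W004, 400) → porosity=65.49.

| well | depth_m | porosity |
| W004 | 400 | 65.49 |
| W004 | 1000 | 93.18 |
| W004 | 1200 | 28.12 |
| W004 | 1350 | 97.89 |
| W005 | 400 | 3.81 |
| W005 | 1000 | 24.54 |
| W005 | 1200 | 98.65 |
| W005 | 1350 | 63.31 |
| W006 | 400 | 37.39 |
| W006 | 1000 | 28.11 |
| W006 | 1200 | 70.63 |
| W006 | 1350 | 63.27 |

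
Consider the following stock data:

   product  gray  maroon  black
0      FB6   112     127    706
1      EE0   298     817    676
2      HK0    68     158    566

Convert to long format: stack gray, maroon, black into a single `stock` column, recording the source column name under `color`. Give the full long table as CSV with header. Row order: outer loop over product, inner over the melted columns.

product,color,stock
FB6,gray,112
FB6,maroon,127
FB6,black,706
EE0,gray,298
EE0,maroon,817
EE0,black,676
HK0,gray,68
HK0,maroon,158
HK0,black,566

Each (product, column) pair becomes one row: 3 × 3 = 9 rows.
For example, (FB6, gray) → stock=112.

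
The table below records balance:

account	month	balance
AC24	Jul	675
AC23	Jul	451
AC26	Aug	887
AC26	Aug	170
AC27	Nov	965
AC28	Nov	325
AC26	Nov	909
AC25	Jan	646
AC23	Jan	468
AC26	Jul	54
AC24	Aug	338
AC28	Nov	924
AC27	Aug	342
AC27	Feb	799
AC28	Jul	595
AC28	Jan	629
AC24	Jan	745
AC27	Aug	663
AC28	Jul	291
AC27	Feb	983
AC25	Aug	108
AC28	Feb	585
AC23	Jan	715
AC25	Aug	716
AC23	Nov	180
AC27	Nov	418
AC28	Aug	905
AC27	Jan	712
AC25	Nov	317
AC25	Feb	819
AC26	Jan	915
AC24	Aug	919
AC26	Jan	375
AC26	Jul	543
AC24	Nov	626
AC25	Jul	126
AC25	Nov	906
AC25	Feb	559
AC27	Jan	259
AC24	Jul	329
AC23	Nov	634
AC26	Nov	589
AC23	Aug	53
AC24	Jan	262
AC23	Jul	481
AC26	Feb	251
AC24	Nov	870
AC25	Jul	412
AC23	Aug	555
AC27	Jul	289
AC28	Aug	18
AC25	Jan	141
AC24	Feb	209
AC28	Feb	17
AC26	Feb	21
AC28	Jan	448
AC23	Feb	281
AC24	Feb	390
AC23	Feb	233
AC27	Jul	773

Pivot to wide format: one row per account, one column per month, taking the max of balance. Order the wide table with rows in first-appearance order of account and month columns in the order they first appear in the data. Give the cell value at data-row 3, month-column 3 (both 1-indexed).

909

With rows in first-appearance order of account, row 3 is account=AC26. month columns in first-appearance order: Jul, Aug, Nov, Jan, Feb; column 3 is Nov.
Long rows with account=AC26, month=Nov: max(909, 589) = 909.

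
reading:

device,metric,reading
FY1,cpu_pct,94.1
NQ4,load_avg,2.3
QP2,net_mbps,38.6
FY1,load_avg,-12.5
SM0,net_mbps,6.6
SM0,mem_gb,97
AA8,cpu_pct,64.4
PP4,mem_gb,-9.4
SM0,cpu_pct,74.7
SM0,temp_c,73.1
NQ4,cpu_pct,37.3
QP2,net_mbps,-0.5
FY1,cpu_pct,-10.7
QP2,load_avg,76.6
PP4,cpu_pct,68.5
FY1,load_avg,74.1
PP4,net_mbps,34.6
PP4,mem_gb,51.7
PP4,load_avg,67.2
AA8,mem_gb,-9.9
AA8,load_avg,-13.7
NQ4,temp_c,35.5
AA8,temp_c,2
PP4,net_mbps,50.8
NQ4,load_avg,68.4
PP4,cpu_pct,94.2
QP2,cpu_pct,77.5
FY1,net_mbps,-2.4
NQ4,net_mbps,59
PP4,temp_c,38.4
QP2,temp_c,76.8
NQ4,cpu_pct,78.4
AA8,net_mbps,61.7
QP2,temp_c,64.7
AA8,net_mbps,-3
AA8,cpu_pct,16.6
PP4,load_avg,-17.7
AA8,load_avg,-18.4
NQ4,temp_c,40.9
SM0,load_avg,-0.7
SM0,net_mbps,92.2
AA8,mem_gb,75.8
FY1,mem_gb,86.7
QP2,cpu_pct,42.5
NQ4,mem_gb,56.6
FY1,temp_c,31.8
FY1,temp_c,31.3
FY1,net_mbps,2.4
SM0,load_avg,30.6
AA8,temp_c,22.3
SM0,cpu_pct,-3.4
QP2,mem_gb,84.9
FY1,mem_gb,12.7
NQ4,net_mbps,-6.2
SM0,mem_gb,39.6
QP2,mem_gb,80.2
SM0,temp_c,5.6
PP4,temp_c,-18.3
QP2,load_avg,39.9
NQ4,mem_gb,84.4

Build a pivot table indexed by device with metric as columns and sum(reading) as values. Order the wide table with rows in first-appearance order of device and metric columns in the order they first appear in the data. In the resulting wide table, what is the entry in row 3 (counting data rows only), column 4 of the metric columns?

With rows in first-appearance order of device, row 3 is device=QP2. metric columns in first-appearance order: cpu_pct, load_avg, net_mbps, mem_gb, temp_c; column 4 is mem_gb.
Long rows with device=QP2, metric=mem_gb: 84.9 + 80.2 = 165.1.

165.1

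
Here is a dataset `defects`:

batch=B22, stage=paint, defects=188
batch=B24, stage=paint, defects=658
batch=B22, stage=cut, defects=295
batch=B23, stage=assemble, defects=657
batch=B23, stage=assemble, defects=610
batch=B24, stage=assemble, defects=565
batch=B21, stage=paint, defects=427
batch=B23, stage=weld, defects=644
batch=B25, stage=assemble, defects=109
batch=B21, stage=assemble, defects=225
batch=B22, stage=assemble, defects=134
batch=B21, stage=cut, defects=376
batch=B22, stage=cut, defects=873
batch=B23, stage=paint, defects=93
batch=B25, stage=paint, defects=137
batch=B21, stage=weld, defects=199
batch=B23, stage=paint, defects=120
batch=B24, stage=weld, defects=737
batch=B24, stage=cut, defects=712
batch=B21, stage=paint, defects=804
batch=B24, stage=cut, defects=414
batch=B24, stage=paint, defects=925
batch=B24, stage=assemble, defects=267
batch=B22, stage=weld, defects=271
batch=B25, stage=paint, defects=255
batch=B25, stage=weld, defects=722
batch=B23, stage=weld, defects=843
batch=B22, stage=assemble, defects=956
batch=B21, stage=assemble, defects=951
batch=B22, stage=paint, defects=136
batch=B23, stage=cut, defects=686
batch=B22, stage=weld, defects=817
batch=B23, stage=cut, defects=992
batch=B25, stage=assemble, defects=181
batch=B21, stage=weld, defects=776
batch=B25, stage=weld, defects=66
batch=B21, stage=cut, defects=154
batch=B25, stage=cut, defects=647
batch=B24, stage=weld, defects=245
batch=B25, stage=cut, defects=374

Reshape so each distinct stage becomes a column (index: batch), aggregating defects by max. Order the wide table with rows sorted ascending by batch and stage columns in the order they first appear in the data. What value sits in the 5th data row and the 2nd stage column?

647

With rows sorted ascending by batch, row 5 is batch=B25. stage columns in first-appearance order: paint, cut, assemble, weld; column 2 is cut.
Long rows with batch=B25, stage=cut: max(647, 374) = 647.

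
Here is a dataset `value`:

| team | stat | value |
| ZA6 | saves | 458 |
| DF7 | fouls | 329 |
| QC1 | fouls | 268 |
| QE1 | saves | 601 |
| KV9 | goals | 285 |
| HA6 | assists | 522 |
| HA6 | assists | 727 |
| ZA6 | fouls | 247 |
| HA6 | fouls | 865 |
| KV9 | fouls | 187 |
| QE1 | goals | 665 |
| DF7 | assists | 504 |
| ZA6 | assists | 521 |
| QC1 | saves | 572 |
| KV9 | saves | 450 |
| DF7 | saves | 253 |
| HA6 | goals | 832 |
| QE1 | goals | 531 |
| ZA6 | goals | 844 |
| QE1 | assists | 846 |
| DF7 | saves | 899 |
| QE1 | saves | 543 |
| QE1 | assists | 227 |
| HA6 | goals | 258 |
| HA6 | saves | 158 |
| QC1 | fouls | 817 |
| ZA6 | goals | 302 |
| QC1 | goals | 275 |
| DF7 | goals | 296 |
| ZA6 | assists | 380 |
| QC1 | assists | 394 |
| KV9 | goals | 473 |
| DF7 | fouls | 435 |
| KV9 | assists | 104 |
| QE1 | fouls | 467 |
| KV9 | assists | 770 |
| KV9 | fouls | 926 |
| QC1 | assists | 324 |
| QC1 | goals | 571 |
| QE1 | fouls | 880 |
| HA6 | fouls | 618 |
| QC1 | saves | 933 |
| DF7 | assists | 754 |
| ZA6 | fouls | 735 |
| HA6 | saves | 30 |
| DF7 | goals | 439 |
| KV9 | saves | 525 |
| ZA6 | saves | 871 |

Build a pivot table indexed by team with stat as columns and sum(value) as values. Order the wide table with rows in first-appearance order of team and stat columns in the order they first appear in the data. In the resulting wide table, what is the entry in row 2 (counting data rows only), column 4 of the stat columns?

1258

With rows in first-appearance order of team, row 2 is team=DF7. stat columns in first-appearance order: saves, fouls, goals, assists; column 4 is assists.
Long rows with team=DF7, stat=assists: 504 + 754 = 1258.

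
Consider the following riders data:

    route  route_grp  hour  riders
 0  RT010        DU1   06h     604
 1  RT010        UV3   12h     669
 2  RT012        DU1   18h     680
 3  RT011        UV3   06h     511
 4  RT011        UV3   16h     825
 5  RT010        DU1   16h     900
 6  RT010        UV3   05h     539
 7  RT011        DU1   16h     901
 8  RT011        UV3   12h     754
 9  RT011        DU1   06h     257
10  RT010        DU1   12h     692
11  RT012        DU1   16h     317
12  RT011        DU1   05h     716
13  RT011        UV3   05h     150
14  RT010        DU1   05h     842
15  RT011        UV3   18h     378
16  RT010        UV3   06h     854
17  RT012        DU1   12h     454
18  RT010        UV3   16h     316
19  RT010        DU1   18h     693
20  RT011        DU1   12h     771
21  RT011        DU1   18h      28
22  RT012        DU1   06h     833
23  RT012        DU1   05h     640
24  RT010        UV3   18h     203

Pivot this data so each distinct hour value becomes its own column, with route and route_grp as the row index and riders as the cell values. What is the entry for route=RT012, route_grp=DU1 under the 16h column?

Wide layout: rows indexed by route and route_grp, columns are the 5 distinct hour values (06h, 12h, 18h, 16h, 05h).
Cell (route=RT012, route_grp=DU1, hour=16h) draws from the long row where route=RT012, route_grp=DU1 and hour=16h, which has riders=317.

317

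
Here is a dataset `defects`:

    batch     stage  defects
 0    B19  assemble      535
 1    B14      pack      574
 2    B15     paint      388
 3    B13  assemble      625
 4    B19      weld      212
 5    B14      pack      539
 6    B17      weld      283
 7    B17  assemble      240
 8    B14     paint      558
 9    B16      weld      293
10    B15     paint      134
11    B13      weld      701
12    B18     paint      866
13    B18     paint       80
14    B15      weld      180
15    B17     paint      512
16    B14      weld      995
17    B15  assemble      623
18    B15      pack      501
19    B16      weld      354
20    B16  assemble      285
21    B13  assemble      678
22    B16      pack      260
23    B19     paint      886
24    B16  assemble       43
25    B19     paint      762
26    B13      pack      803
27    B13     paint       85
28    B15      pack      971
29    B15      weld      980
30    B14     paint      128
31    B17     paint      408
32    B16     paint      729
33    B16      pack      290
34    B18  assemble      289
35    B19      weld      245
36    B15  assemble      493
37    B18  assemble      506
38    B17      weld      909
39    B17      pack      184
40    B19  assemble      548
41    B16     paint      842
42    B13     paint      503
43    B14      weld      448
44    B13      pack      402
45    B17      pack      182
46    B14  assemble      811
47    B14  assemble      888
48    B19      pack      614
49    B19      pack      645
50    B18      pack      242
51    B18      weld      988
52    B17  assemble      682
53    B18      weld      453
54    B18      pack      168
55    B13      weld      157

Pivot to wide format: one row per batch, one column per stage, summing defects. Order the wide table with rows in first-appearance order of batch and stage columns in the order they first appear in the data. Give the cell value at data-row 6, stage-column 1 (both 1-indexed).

With rows in first-appearance order of batch, row 6 is batch=B16. stage columns in first-appearance order: assemble, pack, paint, weld; column 1 is assemble.
Long rows with batch=B16, stage=assemble: 285 + 43 = 328.

328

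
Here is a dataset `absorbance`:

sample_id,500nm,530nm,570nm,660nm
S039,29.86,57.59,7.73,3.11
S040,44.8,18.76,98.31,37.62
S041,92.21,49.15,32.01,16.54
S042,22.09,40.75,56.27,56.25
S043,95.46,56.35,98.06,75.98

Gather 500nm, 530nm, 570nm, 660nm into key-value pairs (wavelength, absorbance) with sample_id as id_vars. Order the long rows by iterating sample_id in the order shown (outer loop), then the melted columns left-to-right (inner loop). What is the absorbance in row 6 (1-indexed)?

18.76

20 rows total (5 × 4). Row 6: index ⌊(6-1)/4⌋ = 1 into sample_id → S040; (6-1) mod 4 = 1 into the melted columns → 530nm.
So row 6 is (S040, 530nm, 18.76); absorbance = 18.76.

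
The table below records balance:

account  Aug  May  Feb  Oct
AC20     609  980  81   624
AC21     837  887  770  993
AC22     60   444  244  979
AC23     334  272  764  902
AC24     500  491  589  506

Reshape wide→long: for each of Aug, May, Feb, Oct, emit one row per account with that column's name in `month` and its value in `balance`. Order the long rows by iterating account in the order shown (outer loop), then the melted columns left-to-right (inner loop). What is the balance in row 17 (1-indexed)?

20 rows total (5 × 4). Row 17: index ⌊(17-1)/4⌋ = 4 into account → AC24; (17-1) mod 4 = 0 into the melted columns → Aug.
So row 17 is (AC24, Aug, 500); balance = 500.

500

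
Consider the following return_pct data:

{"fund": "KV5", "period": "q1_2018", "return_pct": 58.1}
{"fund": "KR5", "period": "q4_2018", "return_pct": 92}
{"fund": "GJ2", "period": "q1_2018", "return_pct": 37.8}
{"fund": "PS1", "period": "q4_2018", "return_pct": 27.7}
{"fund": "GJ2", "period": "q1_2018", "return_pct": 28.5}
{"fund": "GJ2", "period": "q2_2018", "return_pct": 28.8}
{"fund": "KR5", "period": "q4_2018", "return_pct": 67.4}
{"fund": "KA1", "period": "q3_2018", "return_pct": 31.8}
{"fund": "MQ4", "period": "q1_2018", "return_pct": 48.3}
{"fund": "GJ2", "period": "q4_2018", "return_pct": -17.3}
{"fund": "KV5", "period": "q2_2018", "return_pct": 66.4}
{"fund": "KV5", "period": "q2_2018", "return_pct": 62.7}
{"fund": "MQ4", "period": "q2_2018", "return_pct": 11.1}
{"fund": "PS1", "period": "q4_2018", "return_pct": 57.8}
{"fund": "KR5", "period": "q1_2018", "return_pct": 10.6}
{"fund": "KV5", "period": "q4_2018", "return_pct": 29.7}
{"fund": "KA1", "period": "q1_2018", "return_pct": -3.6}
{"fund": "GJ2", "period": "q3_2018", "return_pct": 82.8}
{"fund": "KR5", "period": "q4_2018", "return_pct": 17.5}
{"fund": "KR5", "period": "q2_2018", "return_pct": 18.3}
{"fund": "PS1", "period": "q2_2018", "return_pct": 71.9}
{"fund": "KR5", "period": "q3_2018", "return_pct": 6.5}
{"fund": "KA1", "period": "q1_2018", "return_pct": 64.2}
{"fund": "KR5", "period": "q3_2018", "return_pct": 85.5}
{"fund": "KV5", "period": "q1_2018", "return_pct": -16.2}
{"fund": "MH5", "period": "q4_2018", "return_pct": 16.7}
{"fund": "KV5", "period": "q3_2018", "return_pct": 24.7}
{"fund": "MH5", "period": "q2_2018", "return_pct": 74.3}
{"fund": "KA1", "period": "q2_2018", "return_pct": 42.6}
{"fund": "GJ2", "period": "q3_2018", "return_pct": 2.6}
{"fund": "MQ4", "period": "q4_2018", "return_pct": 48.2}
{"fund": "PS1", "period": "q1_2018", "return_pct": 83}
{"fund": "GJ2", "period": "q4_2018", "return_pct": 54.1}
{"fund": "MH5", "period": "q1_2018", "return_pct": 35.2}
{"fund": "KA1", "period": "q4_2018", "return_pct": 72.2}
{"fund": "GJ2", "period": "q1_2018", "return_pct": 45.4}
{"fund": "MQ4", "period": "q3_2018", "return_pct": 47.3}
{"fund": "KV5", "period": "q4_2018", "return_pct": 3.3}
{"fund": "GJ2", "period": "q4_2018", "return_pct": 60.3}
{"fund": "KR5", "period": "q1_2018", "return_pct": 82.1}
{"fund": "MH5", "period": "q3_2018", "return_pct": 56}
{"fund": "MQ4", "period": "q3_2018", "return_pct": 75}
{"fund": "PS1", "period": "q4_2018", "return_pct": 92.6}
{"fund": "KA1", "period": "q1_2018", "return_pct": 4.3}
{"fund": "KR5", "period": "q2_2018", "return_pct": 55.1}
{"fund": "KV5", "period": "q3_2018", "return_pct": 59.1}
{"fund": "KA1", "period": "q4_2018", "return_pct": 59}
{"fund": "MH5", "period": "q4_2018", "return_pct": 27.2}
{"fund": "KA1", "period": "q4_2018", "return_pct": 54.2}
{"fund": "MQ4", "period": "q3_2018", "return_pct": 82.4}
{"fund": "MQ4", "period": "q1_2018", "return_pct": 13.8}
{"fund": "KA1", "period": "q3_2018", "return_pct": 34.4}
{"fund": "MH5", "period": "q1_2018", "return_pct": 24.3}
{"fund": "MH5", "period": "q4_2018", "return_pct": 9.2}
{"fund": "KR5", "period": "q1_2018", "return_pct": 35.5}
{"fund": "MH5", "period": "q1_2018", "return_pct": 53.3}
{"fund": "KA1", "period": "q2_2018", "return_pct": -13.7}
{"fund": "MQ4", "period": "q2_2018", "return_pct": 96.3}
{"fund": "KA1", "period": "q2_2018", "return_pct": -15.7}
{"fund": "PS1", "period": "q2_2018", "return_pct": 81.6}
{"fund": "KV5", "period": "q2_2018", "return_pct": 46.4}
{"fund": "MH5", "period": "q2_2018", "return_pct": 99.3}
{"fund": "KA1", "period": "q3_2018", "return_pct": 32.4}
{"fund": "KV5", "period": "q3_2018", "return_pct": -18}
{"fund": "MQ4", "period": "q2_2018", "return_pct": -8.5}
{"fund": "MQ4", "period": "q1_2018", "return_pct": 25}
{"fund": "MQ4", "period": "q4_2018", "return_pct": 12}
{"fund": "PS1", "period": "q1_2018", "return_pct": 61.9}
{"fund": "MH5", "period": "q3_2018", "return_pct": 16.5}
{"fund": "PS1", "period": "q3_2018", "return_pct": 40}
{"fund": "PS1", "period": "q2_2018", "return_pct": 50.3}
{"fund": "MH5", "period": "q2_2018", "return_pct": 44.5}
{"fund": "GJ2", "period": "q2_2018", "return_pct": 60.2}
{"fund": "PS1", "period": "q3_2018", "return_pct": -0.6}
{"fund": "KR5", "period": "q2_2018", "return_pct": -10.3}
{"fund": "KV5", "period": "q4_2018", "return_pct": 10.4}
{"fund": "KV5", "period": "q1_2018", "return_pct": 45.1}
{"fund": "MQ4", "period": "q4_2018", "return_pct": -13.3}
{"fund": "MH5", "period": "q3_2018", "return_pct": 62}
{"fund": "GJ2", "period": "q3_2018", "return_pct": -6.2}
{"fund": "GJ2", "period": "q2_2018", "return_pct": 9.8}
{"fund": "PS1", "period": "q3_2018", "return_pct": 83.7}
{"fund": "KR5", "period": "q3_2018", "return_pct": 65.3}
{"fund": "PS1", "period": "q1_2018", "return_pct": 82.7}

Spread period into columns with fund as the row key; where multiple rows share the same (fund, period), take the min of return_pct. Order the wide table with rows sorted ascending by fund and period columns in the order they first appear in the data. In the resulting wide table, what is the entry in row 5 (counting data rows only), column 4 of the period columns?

16.5

With rows sorted ascending by fund, row 5 is fund=MH5. period columns in first-appearance order: q1_2018, q4_2018, q2_2018, q3_2018; column 4 is q3_2018.
Long rows with fund=MH5, period=q3_2018: min(56, 16.5, 62) = 16.5.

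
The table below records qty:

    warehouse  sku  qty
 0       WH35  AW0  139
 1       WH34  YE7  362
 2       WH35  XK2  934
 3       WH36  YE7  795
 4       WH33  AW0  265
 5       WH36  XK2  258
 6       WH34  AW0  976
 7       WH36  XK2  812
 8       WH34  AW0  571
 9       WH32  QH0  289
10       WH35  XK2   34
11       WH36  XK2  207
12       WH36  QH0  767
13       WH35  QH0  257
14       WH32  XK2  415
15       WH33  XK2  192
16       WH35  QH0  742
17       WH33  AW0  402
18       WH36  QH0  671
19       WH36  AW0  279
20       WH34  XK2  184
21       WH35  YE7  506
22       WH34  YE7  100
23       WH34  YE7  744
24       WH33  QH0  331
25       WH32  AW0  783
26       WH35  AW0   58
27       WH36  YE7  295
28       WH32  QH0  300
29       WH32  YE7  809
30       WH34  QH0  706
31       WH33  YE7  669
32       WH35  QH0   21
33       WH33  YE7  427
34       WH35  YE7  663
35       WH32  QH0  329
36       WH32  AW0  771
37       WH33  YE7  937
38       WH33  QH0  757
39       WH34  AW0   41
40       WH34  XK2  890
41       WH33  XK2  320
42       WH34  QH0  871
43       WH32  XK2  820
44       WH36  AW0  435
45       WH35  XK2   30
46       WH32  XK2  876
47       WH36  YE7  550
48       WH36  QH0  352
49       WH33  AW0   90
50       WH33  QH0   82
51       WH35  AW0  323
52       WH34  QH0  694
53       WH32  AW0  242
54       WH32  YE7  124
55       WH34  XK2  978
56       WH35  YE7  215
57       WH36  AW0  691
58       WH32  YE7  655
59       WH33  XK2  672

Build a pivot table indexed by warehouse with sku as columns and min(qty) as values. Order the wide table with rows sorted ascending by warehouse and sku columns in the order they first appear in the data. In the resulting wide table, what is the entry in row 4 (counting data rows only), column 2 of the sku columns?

215

With rows sorted ascending by warehouse, row 4 is warehouse=WH35. sku columns in first-appearance order: AW0, YE7, XK2, QH0; column 2 is YE7.
Long rows with warehouse=WH35, sku=YE7: min(506, 663, 215) = 215.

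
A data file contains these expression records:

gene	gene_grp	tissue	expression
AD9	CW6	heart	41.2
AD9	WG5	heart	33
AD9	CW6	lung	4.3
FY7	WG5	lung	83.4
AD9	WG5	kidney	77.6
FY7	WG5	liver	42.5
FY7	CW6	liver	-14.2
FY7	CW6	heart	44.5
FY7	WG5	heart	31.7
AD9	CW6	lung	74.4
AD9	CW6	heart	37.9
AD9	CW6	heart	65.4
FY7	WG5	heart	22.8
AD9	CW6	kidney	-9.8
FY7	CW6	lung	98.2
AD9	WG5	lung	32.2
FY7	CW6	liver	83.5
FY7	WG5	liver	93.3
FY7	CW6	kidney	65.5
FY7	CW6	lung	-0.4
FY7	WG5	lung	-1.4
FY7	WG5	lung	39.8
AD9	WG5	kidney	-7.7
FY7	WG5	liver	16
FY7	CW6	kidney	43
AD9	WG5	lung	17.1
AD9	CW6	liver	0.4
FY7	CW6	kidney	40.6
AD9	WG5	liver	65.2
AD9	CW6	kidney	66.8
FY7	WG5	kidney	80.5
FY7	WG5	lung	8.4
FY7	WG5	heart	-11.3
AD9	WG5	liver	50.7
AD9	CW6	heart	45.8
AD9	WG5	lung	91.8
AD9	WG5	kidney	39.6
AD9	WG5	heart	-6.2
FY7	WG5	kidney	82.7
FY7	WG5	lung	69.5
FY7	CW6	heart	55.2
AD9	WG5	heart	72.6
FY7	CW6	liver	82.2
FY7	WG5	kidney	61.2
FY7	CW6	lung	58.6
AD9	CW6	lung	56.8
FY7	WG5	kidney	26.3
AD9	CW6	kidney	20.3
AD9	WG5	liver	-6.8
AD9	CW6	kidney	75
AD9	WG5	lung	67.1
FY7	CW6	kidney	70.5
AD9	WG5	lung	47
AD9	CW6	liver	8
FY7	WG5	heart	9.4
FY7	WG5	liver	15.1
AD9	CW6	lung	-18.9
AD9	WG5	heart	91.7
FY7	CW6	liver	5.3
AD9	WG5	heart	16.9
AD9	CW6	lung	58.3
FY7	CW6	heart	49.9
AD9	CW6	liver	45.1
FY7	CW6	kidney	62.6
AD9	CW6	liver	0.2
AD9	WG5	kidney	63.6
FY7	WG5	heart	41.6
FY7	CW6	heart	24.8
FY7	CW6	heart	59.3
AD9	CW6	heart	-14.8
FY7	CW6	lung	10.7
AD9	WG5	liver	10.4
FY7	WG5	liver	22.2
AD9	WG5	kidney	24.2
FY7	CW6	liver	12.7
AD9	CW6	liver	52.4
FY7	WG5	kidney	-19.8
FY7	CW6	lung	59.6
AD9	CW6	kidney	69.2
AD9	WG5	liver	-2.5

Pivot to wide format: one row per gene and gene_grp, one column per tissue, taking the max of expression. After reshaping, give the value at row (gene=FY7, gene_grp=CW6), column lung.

98.2

Rows with gene=FY7, gene_grp=CW6 and tissue=lung: expression values are 98.2, -0.4, 58.6, 10.7, 59.6.
max(98.2, -0.4, 58.6, 10.7, 59.6) = 98.2.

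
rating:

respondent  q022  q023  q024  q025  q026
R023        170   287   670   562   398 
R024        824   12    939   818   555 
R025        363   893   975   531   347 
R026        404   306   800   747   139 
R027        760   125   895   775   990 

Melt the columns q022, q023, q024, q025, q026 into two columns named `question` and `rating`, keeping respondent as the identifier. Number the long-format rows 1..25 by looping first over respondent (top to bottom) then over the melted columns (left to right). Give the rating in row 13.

25 rows total (5 × 5). Row 13: index ⌊(13-1)/5⌋ = 2 into respondent → R025; (13-1) mod 5 = 2 into the melted columns → q024.
So row 13 is (R025, q024, 975); rating = 975.

975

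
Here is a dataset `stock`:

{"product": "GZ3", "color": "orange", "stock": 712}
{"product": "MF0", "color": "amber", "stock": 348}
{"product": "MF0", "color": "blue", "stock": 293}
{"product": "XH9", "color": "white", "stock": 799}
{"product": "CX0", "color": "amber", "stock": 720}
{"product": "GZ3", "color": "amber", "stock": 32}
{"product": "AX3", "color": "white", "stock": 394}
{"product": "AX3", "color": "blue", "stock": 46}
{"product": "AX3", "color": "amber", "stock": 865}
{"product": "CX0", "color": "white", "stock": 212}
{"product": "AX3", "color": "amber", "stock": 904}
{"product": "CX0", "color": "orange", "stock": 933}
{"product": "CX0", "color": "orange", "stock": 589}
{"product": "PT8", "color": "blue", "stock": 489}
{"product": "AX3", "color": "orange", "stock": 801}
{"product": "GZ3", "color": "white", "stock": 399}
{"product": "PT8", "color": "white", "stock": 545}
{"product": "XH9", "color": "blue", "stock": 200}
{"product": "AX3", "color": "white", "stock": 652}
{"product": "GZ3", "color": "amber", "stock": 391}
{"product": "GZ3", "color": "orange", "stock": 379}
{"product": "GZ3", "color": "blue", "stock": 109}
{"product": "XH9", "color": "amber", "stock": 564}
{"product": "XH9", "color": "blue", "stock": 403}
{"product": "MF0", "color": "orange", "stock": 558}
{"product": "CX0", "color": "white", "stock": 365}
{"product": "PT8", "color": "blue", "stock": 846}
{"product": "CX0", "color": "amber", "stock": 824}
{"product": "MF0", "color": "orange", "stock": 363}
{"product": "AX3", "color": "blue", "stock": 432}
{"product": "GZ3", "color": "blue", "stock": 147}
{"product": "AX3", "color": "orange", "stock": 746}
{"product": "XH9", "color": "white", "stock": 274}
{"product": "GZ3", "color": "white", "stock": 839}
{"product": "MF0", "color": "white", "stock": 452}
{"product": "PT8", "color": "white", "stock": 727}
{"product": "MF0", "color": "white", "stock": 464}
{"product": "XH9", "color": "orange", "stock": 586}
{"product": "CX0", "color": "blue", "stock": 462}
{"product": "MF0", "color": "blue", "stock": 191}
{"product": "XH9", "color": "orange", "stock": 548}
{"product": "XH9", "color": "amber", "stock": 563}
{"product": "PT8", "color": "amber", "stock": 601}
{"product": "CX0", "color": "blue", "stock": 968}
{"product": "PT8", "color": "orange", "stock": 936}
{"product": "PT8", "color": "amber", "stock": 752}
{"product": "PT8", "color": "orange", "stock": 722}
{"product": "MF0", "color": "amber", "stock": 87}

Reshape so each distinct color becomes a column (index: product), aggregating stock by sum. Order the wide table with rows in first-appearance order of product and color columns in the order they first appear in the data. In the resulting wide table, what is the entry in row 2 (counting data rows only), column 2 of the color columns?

435

With rows in first-appearance order of product, row 2 is product=MF0. color columns in first-appearance order: orange, amber, blue, white; column 2 is amber.
Long rows with product=MF0, color=amber: 348 + 87 = 435.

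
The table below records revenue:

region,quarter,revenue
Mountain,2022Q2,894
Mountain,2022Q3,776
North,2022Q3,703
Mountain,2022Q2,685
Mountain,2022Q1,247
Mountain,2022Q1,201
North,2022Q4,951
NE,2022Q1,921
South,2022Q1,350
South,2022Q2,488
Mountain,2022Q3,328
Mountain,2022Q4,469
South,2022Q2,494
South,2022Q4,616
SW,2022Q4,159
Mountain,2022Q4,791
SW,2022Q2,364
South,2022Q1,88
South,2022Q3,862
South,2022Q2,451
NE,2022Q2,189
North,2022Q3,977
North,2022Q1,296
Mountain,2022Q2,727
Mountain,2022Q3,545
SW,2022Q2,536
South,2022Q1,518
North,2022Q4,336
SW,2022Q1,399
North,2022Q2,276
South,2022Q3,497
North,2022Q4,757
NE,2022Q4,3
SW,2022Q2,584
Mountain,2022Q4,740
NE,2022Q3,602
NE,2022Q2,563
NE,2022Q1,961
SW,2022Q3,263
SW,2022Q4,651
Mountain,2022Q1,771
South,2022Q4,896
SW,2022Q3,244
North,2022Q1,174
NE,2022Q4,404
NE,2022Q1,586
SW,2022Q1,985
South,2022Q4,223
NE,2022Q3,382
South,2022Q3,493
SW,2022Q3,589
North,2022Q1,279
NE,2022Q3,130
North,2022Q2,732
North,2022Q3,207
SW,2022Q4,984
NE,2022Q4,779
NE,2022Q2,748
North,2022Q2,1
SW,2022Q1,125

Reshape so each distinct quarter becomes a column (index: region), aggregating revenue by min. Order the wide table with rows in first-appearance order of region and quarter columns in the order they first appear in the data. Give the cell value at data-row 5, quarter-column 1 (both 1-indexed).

With rows in first-appearance order of region, row 5 is region=SW. quarter columns in first-appearance order: 2022Q2, 2022Q3, 2022Q1, 2022Q4; column 1 is 2022Q2.
Long rows with region=SW, quarter=2022Q2: min(364, 536, 584) = 364.

364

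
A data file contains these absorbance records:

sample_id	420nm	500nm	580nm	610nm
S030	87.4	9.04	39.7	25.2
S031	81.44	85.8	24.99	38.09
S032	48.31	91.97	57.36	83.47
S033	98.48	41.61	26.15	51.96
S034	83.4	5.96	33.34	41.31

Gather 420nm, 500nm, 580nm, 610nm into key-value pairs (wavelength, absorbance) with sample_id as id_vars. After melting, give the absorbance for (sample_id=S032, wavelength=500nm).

91.97

Unpivoting turns each (sample_id, wide-column) pair into one long row.
The wide cell at row S032, column 500nm holds 91.97, so the long row (S032, 500nm) has absorbance=91.97.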